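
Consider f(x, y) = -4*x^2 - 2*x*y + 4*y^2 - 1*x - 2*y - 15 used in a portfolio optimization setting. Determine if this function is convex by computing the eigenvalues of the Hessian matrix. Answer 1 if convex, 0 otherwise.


The Hessian of f(x,y) = -4*x^2 - 2*x*y + 4*y^2 - 1*x - 2*y - 15 is:
H = [[-8, -2], [-2, 8]]
Trace = -8 + 8 = 0
Determinant = -8*8 - (-2)^2 = -68
Discriminant = (0)^2 - 4*-68 = 272.0
Eigenvalues: lambda_1 = -8.2462, lambda_2 = 8.2462
The function is not convex.

0


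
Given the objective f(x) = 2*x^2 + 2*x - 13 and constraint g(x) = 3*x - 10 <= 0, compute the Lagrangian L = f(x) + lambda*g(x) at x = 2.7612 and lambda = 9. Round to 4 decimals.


Step 1: Evaluate f(x).
f(2.7612) = 2*2.7612^2 + 2*2.7612 - 13 = 7.7709
Step 2: Evaluate g(x).
g(2.7612) = 3*2.7612 - 10 = -1.7164
Step 3: Compute Lagrangian.
L = 7.7709 + 9*-1.7164 = -7.6767


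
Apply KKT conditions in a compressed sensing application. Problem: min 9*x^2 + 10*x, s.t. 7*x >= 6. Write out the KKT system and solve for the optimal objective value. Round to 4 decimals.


Step 1: Try lambda = 0 (constraint inactive).
x_unc = -10/(2*9) = -0.5556
Check: 7*-0.5556 = -3.8892 < 6 -- violated!
Step 2: Constraint must be active: 7*x = 6
x* = 6/7 = 0.8571 (rounded; the exact value 6/7 is used below)
lambda = (2*9*(6/7) + 10)/7 = 3.6327
Step 3: Compute optimal value.
f(x*) = 9*(6/7)^2 + 10*(6/7) = 15.1837


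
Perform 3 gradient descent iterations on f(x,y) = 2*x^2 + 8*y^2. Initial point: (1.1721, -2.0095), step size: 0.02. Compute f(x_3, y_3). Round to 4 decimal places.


Gradient descent on f(x,y) = 2*x^2 + 8*y^2.
Starting point: (1.1721, -2.0095), alpha = 0.02
Step 1: grad_x = 2*2*1.1721 = 4.6884, grad_y = 2*8*-2.0095 = -32.152
  x_1 = 1.1721 - 0.02*4.6884 = 1.0783
  y_1 = -2.0095 - 0.02*-32.152 = -1.3665
Step 2: grad_x = 2*2*1.0783 = 4.3133, grad_y = 2*8*-1.3665 = -21.8634
  x_2 = 1.0783 - 0.02*4.3133 = 0.9921
  y_2 = -1.3665 - 0.02*-21.8634 = -0.9292
Step 3: grad_x = 2*2*0.9921 = 3.9683, grad_y = 2*8*-0.9292 = -14.8671
  x_3 = 0.9921 - 0.02*3.9683 = 0.9127
  y_3 = -0.9292 - 0.02*-14.8671 = -0.6319
f(0.9127, -0.6319) = 2*0.9127^2 + 8*(-0.6319)^2 = 4.8599


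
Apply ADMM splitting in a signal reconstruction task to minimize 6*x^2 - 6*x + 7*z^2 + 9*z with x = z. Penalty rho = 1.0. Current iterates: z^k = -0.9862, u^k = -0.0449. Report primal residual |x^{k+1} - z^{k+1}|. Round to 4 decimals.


ADMM iteration with rho = 1.0, z^k = -0.9862, u^k = -0.0449
Step 1: x-update.
Minimize 6*x^2 - 6*x + (1.0/2)*(x + 0.9862 - 0.0449)^2
FOC: (2*6 + 1.0)*x = 6 + 1.0*(-0.9862 + 0.0449)
x^{k+1} = 0.3891
Step 2: z-update.
Minimize 7*z^2 + 9*z + (1.0/2)*(0.3891 - z - 0.0449)^2
FOC: (2*7 + 1.0)*z = -9 + 1.0*(0.3891 - 0.0449)
z^{k+1} = -0.5771
Step 3: u-update.
u^{k+1} = -0.0449 + 0.3891 + 0.5771 = 0.9213
Step 4: Primal residual = |0.3891 + 0.5771| = 0.9662


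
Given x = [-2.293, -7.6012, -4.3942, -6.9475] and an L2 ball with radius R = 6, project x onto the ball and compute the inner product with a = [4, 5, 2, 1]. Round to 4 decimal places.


Step 1: Compute ||x|| (intermediates to 6 decimals).
||x|| = sqrt((-2.293)^2 + (-7.6012)^2 + (-4.3942)^2 + (-6.9475)^2) = 11.428597
Step 2: Project.
Since ||x|| > R, scale = R/||x|| = 6/11.428597 = 0.524999, proj(x) = scale * x
proj(x) = [-1.203823, -3.990622, -2.306951, -3.647431]
Step 3: Dot product.
a^T * proj(x) = 4*(-1.203823) + 5*(-3.990622) + 2*(-2.306951) + 1*(-3.647431) = -33.0297


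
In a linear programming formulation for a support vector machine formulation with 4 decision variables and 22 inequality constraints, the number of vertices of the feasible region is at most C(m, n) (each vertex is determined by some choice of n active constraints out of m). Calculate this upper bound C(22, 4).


Each vertex corresponds to some choice of n active constraints out of m, so the number of vertices is at most C(m, n) = m! / (n!(m-n)!).
m = 22, n = 4
Numerator: 22 * 21 * 20 * 19
Denominator: 4! = 24
C(22, 4) = 7315


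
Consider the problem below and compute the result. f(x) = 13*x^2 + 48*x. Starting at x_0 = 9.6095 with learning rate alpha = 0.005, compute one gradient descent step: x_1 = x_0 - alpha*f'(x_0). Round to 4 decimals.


We compute the gradient at x_0 and apply the update.
f'(x) = 26*x + 48
f'(9.6095) = 26*9.6095 + 48 = 297.847
x_1 = 9.6095 - 0.005*297.847 = 8.1203


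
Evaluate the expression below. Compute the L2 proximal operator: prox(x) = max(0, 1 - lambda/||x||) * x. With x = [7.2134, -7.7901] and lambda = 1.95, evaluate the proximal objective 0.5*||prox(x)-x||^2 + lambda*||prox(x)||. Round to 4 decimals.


Step 1: Compute ||x||.
||x|| = 10.6169
Step 2: Compute scaling factor.
scale = max(0, 1 - 1.95/10.6169) = 0.8163
Step 3: prox(x) = [5.8885, -6.3593]
||prox(x)|| = 8.6669
Step 4: Proximal objective.
0.5*||prox-x||^2 = 1.9013
lambda*||prox|| = 16.9005
Total = 18.8017


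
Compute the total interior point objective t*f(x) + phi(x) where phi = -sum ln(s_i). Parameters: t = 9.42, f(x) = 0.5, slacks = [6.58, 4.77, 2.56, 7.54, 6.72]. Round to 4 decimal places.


Step 1: Compute log-barrier.
ln values: [1.884, 1.5623, 0.94, 2.0202, 1.9051]
phi = -(1.884 + 1.5623 + 0.94 + 2.0202 + 1.9051) = -8.3117
Step 2: Compute augmented objective.
t*f(x) = 9.42*0.5 = 4.71
Total = 4.71 - 8.3117 = -3.6017


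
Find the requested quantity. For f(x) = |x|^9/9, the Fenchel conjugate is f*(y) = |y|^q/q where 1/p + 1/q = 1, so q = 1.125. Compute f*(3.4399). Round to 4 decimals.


The conjugate exponent q satisfies 1/p + 1/q = 1.
p = 9, so q = 9/(9 - 1) = 1.125
|y|^q = 3.4399^1.125 = 4.0143
f*(3.4399) = 4.0143 / 1.125 = 3.5683


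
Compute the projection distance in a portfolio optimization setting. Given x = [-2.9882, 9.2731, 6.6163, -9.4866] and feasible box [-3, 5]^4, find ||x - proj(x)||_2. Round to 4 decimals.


Project each component onto [-3, 5].
clip(-2.9882) = -2.9882, clip(9.2731) = 5.0, clip(6.6163) = 5.0, clip(-9.4866) = -3.0
Projection = [-2.9882, 5.0, 5.0, -3.0]
Squared diffs: [0.0, 18.2594, 2.6124, 42.076]
Distance = sqrt(62.9478) = 7.934


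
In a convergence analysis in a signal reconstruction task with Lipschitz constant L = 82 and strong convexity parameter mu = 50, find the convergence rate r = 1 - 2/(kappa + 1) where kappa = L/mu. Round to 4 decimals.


Step 1: Compute the condition number.
kappa = L/mu = 82/50 = 1.64
Step 2: Compute the convergence rate.
r = 1 - 2/(kappa + 1) = 1 - 2*mu/(L + mu) = (L - mu)/(L + mu) = 32/132 = 0.2424


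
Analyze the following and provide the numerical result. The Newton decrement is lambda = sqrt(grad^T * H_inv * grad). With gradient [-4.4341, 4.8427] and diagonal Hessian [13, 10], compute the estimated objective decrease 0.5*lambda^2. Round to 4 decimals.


Step 1: H is diagonal, so H^(-1) * g = [-0.3411, 0.4843].
Step 2: g^T H^(-1) g = sum_i g_i^2 / H_ii
  = (-4.4341)^2/13 + (4.8427)^2/10
  = 1.5124 + 2.3452 = 3.8576
Step 3: Objective decrease = 0.5 * g^T H^(-1) g = 1.9288


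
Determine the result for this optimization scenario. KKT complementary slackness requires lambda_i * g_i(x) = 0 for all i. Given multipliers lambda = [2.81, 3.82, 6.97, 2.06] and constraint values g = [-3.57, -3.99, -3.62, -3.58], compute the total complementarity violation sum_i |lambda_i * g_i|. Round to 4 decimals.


KKT complementary slackness check:
lambda_1 * g_1 = 2.81 * -3.57 = -10.0317
lambda_2 * g_2 = 3.82 * -3.99 = -15.2418
lambda_3 * g_3 = 6.97 * -3.62 = -25.2314
lambda_4 * g_4 = 2.06 * -3.58 = -7.3748
Total violation = 10.0317 + 15.2418 + 25.2314 + 7.3748 = 57.8797


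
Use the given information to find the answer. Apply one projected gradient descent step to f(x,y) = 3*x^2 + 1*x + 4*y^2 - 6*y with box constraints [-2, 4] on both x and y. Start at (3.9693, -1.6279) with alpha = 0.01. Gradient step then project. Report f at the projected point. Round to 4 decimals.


Step 1: Compute gradient at (3.9693, -1.6279).
grad_x = 2*3*3.9693 + 1 = 24.8158
grad_y = 2*4*-1.6279 - 6 = -19.0232
Step 2: Gradient step.
x_raw = 3.9693 - 0.01*24.8158 = 3.7211
y_raw = -1.6279 - 0.01*-19.0232 = -1.4377
Step 3: Project onto [-2, 4].
x_proj = clip(3.7211) = 3.7211
y_proj = clip(-1.4377) = -1.4377
Step 4: Evaluate f.
f(3.7211, -1.4377) = 62.1554


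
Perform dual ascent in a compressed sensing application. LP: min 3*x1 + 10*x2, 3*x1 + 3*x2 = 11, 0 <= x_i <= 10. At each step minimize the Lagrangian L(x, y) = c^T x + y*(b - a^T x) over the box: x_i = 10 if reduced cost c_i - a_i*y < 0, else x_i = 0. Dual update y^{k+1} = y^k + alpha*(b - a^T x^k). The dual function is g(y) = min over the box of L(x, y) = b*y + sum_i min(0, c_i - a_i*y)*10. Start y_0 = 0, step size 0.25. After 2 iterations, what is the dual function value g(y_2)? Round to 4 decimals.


Dual ascent for LP: min 3*x1 + 10*x2, 3*x1 + 3*x2 = 11, 0 <= x_i <= 10
Step 1: y^k = 0.0, reduced costs: (3.0, 10.0)
  x^k = (0.0, 0.0), subgradient = b - a^T x = 11.0
  y^{k+1} = 0.0 + 0.25*11.0 = 2.75
Step 2: y^k = 2.75, reduced costs: (-5.25, 1.75)
  x^k = (10.0, 0.0), subgradient = b - a^T x = -19.0
  y^{k+1} = 2.75 + 0.25*-19.0 = -2.0
Dual objective at y_2 = -2.0: reduced costs (9.0, 16.0), box minimizer x = (0.0, 0.0)
g(y_2) = b*y + (c1 - a1*y)*x1 + (c2 - a2*y)*x2 = 11*(-2.0) + 9.0*0.0 + 16.0*0.0 = -22.0 + 0.0 + 0.0 = -22.0


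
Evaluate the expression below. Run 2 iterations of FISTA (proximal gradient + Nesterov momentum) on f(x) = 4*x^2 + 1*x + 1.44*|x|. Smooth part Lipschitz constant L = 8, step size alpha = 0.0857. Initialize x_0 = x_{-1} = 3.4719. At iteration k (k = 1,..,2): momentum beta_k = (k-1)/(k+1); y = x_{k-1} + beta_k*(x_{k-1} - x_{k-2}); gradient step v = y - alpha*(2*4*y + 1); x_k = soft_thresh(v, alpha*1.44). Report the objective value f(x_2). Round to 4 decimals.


FISTA on f(x) = 4*x^2 + 1*x + 1.44*|x|
L = 8, alpha = 0.0857
Iteration 1: beta = 0.0, y = 3.4719 + 0.0*(3.4719 - 3.4719) = 3.4719
  grad(y) = 28.7752, v = y - alpha*grad = 1.0059
  prox(v) = soft_thresh(1.0059, 0.1234) = 0.8825
Iteration 2: beta = 0.3333, y = 0.8825 + 0.3333*(0.8825 - 3.4719) = 0.0193
  grad(y) = 1.1545, v = y - alpha*grad = -0.0796
  prox(v) = soft_thresh(-0.0796, 0.1234) = 0.0
f(x_2) = 4*0.0^2 + 1*0.0 + 1.44*|0.0| = 0.0


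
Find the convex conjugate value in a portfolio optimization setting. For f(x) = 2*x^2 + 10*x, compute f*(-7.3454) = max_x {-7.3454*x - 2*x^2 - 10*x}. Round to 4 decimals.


f*(y) = sup_x {y*x - a*x^2 - b*x} = sup_x {(y-b)*x - a*x^2}
FOC: (y - b) - 2a*x = 0 => x* = (y - b)/(2a)
x* = (-7.3454 - 10)/(2*2) = -4.3364
f*(-7.3454) = (y-b)^2/(4a) = (-7.3454 - 10)^2/(4*2)
= 300.8629/8 = 37.6079


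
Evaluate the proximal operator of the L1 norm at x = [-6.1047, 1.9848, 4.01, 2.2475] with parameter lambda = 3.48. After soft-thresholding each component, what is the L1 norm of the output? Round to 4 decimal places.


Soft-thresholding with lambda = 3.48:
prox(-6.1047) = sign(-6.1047)*max(|-6.1047| - 3.48, 0) = -2.6247
prox(1.9848) = sign(1.9848)*max(|1.9848| - 3.48, 0) = 0.0
prox(4.01) = sign(4.01)*max(|4.01| - 3.48, 0) = 0.53
prox(2.2475) = sign(2.2475)*max(|2.2475| - 3.48, 0) = 0.0
prox(x) = [-2.6247, 0.0, 0.53, 0.0]
||prox(x)||_1 = 2.6247 + 0.0 + 0.53 + 0.0 = 3.1547


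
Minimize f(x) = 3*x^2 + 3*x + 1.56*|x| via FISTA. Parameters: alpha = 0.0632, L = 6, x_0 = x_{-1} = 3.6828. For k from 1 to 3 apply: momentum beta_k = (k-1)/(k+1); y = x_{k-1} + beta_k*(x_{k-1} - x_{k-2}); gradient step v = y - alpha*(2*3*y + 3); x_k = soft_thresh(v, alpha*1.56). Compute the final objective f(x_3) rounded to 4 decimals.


FISTA on f(x) = 3*x^2 + 3*x + 1.56*|x|
L = 6, alpha = 0.0632
Iteration 1: beta = 0.0, y = 3.6828 + 0.0*(3.6828 - 3.6828) = 3.6828
  grad(y) = 25.0968, v = y - alpha*grad = 2.0967
  prox(v) = soft_thresh(2.0967, 0.0986) = 1.9981
Iteration 2: beta = 0.3333, y = 1.9981 + 0.3333*(1.9981 - 3.6828) = 1.4365
  grad(y) = 11.6191, v = y - alpha*grad = 0.7022
  prox(v) = soft_thresh(0.7022, 0.0986) = 0.6036
Iteration 3: beta = 0.5, y = 0.6036 + 0.5*(0.6036 - 1.9981) = -0.0936
  grad(y) = 2.4381, v = y - alpha*grad = -0.2477
  prox(v) = soft_thresh(-0.2477, 0.0986) = -0.1491
f(x_3) = 3*(-0.1491)^2 + 3*(-0.1491) + 1.56*|-0.1491| = -0.148


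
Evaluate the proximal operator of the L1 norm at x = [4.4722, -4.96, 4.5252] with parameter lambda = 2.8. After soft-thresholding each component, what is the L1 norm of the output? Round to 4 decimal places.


Soft-thresholding with lambda = 2.8:
prox(4.4722) = sign(4.4722)*max(|4.4722| - 2.8, 0) = 1.6722
prox(-4.96) = sign(-4.96)*max(|-4.96| - 2.8, 0) = -2.16
prox(4.5252) = sign(4.5252)*max(|4.5252| - 2.8, 0) = 1.7252
prox(x) = [1.6722, -2.16, 1.7252]
||prox(x)||_1 = 1.6722 + 2.16 + 1.7252 = 5.5574


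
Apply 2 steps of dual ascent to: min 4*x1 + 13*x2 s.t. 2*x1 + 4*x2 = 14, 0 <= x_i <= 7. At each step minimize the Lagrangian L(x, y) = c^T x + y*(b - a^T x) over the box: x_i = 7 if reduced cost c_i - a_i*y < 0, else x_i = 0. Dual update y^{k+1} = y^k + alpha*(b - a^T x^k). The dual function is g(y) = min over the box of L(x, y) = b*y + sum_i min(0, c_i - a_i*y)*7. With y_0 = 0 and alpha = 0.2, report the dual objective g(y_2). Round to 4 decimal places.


Dual ascent for LP: min 4*x1 + 13*x2, 2*x1 + 4*x2 = 14, 0 <= x_i <= 7
Step 1: y^k = 0.0, reduced costs: (4.0, 13.0)
  x^k = (0.0, 0.0), subgradient = b - a^T x = 14.0
  y^{k+1} = 0.0 + 0.2*14.0 = 2.8
Step 2: y^k = 2.8, reduced costs: (-1.6, 1.8)
  x^k = (7.0, 0.0), subgradient = b - a^T x = 0.0
  y^{k+1} = 2.8 + 0.2*0.0 = 2.8
Dual objective at y_2 = 2.8: reduced costs (-1.6, 1.8), box minimizer x = (7.0, 0.0)
g(y_2) = b*y + (c1 - a1*y)*x1 + (c2 - a2*y)*x2 = 14*2.8 + (-1.6)*7.0 + 1.8*0.0 = 39.2 - 11.2 + 0.0 = 28.0


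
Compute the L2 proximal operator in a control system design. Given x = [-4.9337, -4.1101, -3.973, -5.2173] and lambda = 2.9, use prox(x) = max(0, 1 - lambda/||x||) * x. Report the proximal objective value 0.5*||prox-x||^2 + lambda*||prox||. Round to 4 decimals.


Step 1: Compute ||x||.
||x|| = 9.1782
Step 2: Compute scaling factor.
scale = max(0, 1 - 2.9/9.1782) = 0.684
Step 3: prox(x) = [-3.3748, -2.8114, -2.7177, -3.5688]
||prox(x)|| = 6.2782
Step 4: Proximal objective.
0.5*||prox-x||^2 = 4.205
lambda*||prox|| = 18.2068
Total = 22.4118


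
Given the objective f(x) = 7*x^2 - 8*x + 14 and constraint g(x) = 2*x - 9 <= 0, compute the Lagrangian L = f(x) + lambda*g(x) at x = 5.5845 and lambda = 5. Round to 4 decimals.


Step 1: Evaluate f(x).
f(5.5845) = 7*5.5845^2 - 8*5.5845 + 14 = 187.6305
Step 2: Evaluate g(x).
g(5.5845) = 2*5.5845 - 9 = 2.169
Step 3: Compute Lagrangian.
L = 187.6305 + 5*2.169 = 198.4755


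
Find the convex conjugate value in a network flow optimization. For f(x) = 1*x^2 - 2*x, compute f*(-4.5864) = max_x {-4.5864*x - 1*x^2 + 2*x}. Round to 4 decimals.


f*(y) = sup_x {y*x - a*x^2 - b*x} = sup_x {(y-b)*x - a*x^2}
FOC: (y - b) - 2a*x = 0 => x* = (y - b)/(2a)
x* = (-4.5864 + 2)/(2*1) = -1.2932
f*(-4.5864) = (y-b)^2/(4a) = (-4.5864 + 2)^2/(4*1)
= 6.6895/4 = 1.6724


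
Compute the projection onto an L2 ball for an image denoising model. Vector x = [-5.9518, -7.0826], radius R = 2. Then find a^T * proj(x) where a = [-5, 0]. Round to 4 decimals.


Step 1: Compute ||x|| (intermediates to 6 decimals).
||x|| = sqrt((-5.9518)^2 + (-7.0826)^2) = 9.251332
Step 2: Project.
Since ||x|| > R, scale = R/||x|| = 2/9.251332 = 0.216185, proj(x) = scale * x
proj(x) = [-1.28669, -1.531152]
Step 3: Dot product.
a^T * proj(x) = -5*(-1.28669) + 0*(-1.531152) = 6.4335


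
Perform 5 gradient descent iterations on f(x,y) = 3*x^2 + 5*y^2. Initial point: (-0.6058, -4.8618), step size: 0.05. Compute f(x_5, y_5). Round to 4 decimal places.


Gradient descent on f(x,y) = 3*x^2 + 5*y^2.
Starting point: (-0.6058, -4.8618), alpha = 0.05
Step 1: grad_x = 2*3*-0.6058 = -3.6348, grad_y = 2*5*-4.8618 = -48.618
  x_1 = -0.6058 - 0.05*-3.6348 = -0.4241
  y_1 = -4.8618 - 0.05*-48.618 = -2.4309
Step 2: grad_x = 2*3*-0.4241 = -2.5444, grad_y = 2*5*-2.4309 = -24.309
  x_2 = -0.4241 - 0.05*-2.5444 = -0.2968
  y_2 = -2.4309 - 0.05*-24.309 = -1.2155
Step 3: grad_x = 2*3*-0.2968 = -1.7811, grad_y = 2*5*-1.2155 = -12.1545
  x_3 = -0.2968 - 0.05*-1.7811 = -0.2078
  y_3 = -1.2155 - 0.05*-12.1545 = -0.6077
Step 4: grad_x = 2*3*-0.2078 = -1.2467, grad_y = 2*5*-0.6077 = -6.0773
  x_4 = -0.2078 - 0.05*-1.2467 = -0.1455
  y_4 = -0.6077 - 0.05*-6.0773 = -0.3039
Step 5: grad_x = 2*3*-0.1455 = -0.8727, grad_y = 2*5*-0.3039 = -3.0386
  x_5 = -0.1455 - 0.05*-0.8727 = -0.1018
  y_5 = -0.3039 - 0.05*-3.0386 = -0.1519
f(-0.1018, -0.1519) = 3*(-0.1018)^2 + 5*(-0.1519)^2 = 0.1465


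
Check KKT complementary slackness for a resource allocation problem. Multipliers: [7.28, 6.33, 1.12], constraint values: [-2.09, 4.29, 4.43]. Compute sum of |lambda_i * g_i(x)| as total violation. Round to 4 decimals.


KKT complementary slackness check:
lambda_1 * g_1 = 7.28 * -2.09 = -15.2152
lambda_2 * g_2 = 6.33 * 4.29 = 27.1557
lambda_3 * g_3 = 1.12 * 4.43 = 4.9616
Total violation = 15.2152 + 27.1557 + 4.9616 = 47.3325


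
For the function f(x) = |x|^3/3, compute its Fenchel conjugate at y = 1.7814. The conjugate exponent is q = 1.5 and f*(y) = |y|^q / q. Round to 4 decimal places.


The conjugate exponent q satisfies 1/p + 1/q = 1.
p = 3, so q = 3/(3 - 1) = 1.5
|y|^q = 1.7814^1.5 = 2.3776
f*(1.7814) = 2.3776 / 1.5 = 1.5851


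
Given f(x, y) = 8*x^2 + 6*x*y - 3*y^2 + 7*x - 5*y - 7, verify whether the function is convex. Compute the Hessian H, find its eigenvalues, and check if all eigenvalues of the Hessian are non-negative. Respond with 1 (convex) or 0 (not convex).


The Hessian of f(x,y) = 8*x^2 + 6*x*y - 3*y^2 + 7*x - 5*y - 7 is:
H = [[16, 6], [6, -6]]
Trace = 16 - 6 = 10
Determinant = 16*-6 - (6)^2 = -132
Discriminant = (10)^2 - 4*-132 = 628.0
Eigenvalues: lambda_1 = -7.53, lambda_2 = 17.53
The function is not convex.

0


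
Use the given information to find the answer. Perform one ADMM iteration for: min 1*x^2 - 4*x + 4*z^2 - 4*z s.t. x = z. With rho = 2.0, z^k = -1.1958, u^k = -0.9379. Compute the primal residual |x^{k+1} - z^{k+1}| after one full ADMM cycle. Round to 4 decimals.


ADMM iteration with rho = 2.0, z^k = -1.1958, u^k = -0.9379
Step 1: x-update.
Minimize 1*x^2 - 4*x + (2.0/2)*(x + 1.1958 - 0.9379)^2
FOC: (2*1 + 2.0)*x = 4 + 2.0*(-1.1958 + 0.9379)
x^{k+1} = 0.8711
Step 2: z-update.
Minimize 4*z^2 - 4*z + (2.0/2)*(0.8711 - z - 0.9379)^2
FOC: (2*4 + 2.0)*z = 4 + 2.0*(0.8711 - 0.9379)
z^{k+1} = 0.3866
Step 3: u-update.
u^{k+1} = -0.9379 + 0.8711 - 0.3866 = -0.4535
Step 4: Primal residual = |0.8711 - 0.3866| = 0.4844


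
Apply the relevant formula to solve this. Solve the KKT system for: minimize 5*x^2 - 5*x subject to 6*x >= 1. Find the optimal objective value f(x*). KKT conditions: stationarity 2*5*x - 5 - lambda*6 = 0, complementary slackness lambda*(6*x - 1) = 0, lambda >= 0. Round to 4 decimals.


Step 1: Try lambda = 0 (constraint inactive).
Stationarity: 2*5*x - 5 = 0
x* = 5/(2*5) = 0.5
Check constraint: 6*0.5 = 3.0 >= 1 -- satisfied.
Step 2: Compute optimal value.
f(x*) = 5*0.5^2 - 5*0.5 = -1.25


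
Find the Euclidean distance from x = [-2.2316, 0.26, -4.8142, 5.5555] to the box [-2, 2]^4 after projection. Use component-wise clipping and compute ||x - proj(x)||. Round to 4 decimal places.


Project each component onto [-2, 2].
clip(-2.2316) = -2.0, clip(0.26) = 0.26, clip(-4.8142) = -2.0, clip(5.5555) = 2.0
Projection = [-2.0, 0.26, -2.0, 2.0]
Squared diffs: [0.0536, 0.0, 7.9197, 12.6416]
Distance = sqrt(20.6149) = 4.5404


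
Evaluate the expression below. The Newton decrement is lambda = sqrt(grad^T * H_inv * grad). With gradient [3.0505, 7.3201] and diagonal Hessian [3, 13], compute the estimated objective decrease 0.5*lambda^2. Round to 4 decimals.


Step 1: H is diagonal, so H^(-1) * g = [1.0168, 0.5631].
Step 2: g^T H^(-1) g = sum_i g_i^2 / H_ii
  = (3.0505)^2/3 + (7.3201)^2/13
  = 3.1019 + 4.1218 = 7.2237
Step 3: Objective decrease = 0.5 * g^T H^(-1) g = 3.6118


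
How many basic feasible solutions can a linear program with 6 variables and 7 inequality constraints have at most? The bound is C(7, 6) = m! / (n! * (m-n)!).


Each vertex corresponds to some choice of n active constraints out of m, so the number of vertices is at most C(m, n) = m! / (n!(m-n)!).
m = 7, n = 6
Numerator: 7 * 6 * 5 * 4 * 3 * 2
Denominator: 6! = 720
C(7, 6) = 7


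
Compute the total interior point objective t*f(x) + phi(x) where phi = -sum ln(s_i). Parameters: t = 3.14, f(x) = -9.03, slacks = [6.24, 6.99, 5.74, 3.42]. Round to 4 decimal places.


Step 1: Compute log-barrier.
ln values: [1.831, 1.9445, 1.7475, 1.2296]
phi = -(1.831 + 1.9445 + 1.7475 + 1.2296) = -6.7526
Step 2: Compute augmented objective.
t*f(x) = 3.14*-9.03 = -28.3542
Total = -28.3542 - 6.7526 = -35.1068


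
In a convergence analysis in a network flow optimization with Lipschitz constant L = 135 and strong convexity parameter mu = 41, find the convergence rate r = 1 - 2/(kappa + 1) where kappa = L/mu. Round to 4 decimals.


Step 1: Compute the condition number.
kappa = L/mu = 135/41 = 3.2927
Step 2: Compute the convergence rate.
r = 1 - 2/(kappa + 1) = 1 - 2*mu/(L + mu) = (L - mu)/(L + mu) = 94/176 = 0.5341


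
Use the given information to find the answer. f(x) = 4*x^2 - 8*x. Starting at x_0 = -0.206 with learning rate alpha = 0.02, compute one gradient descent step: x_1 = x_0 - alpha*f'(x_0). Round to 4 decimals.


We compute the gradient at x_0 and apply the update.
f'(x) = 8*x - 8
f'(-0.206) = 8*-0.206 - 8 = -9.648
x_1 = -0.206 - 0.02*-9.648 = -0.013


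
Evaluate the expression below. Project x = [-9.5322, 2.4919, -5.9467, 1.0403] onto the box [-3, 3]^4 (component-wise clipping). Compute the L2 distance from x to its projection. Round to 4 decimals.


Project each component onto [-3, 3].
clip(-9.5322) = -3.0, clip(2.4919) = 2.4919, clip(-5.9467) = -3.0, clip(1.0403) = 1.0403
Projection = [-3.0, 2.4919, -3.0, 1.0403]
Squared diffs: [42.6696, 0.0, 8.683, 0.0]
Distance = sqrt(51.3526) = 7.1661


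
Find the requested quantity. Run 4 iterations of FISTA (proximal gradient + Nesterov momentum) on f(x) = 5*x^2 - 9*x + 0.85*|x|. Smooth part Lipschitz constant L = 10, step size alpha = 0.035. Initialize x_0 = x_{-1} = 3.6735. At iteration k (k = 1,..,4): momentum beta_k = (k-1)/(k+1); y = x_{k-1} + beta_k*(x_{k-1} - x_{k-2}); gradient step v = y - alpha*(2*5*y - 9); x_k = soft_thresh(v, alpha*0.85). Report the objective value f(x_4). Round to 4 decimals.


FISTA on f(x) = 5*x^2 - 9*x + 0.85*|x|
L = 10, alpha = 0.035
Iteration 1: beta = 0.0, y = 3.6735 + 0.0*(3.6735 - 3.6735) = 3.6735
  grad(y) = 27.735, v = y - alpha*grad = 2.7028
  prox(v) = soft_thresh(2.7028, 0.0298) = 2.673
Iteration 2: beta = 0.3333, y = 2.673 + 0.3333*(2.673 - 3.6735) = 2.3395
  grad(y) = 14.3953, v = y - alpha*grad = 1.8357
  prox(v) = soft_thresh(1.8357, 0.0298) = 1.8059
Iteration 3: beta = 0.5, y = 1.8059 + 0.5*(1.8059 - 2.673) = 1.3724
  grad(y) = 4.7241, v = y - alpha*grad = 1.2071
  prox(v) = soft_thresh(1.2071, 0.0298) = 1.1773
Iteration 4: beta = 0.6, y = 1.1773 + 0.6*(1.1773 - 1.8059) = 0.8001
  grad(y) = -0.9986, v = y - alpha*grad = 0.8351
  prox(v) = soft_thresh(0.8351, 0.0298) = 0.8053
f(x_4) = 5*0.8053^2 - 9*0.8053 + 0.85*|0.8053| = -3.3207


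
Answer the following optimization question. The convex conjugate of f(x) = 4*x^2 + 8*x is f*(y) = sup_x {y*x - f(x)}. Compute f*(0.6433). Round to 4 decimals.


f*(y) = sup_x {y*x - a*x^2 - b*x} = sup_x {(y-b)*x - a*x^2}
FOC: (y - b) - 2a*x = 0 => x* = (y - b)/(2a)
x* = (0.6433 - 8)/(2*4) = -0.9196
f*(0.6433) = (y-b)^2/(4a) = (0.6433 - 8)^2/(4*4)
= 54.121/16 = 3.3826


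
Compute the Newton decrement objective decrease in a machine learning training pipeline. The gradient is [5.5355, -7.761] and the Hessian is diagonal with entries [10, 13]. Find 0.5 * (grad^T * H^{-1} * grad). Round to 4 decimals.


Step 1: H is diagonal, so H^(-1) * g = [0.5536, -0.597].
Step 2: g^T H^(-1) g = sum_i g_i^2 / H_ii
  = (5.5355)^2/10 + (-7.761)^2/13
  = 3.0642 + 4.6333 = 7.6975
Step 3: Objective decrease = 0.5 * g^T H^(-1) g = 3.8487


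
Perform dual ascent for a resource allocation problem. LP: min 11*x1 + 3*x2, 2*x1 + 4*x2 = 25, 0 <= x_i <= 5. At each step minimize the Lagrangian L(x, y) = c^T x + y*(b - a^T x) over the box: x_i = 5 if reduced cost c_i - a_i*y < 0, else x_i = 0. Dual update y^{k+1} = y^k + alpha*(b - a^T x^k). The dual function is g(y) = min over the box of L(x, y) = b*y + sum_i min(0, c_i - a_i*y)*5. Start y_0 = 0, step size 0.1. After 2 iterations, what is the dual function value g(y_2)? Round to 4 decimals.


Dual ascent for LP: min 11*x1 + 3*x2, 2*x1 + 4*x2 = 25, 0 <= x_i <= 5
Step 1: y^k = 0.0, reduced costs: (11.0, 3.0)
  x^k = (0.0, 0.0), subgradient = b - a^T x = 25.0
  y^{k+1} = 0.0 + 0.1*25.0 = 2.5
Step 2: y^k = 2.5, reduced costs: (6.0, -7.0)
  x^k = (0.0, 5.0), subgradient = b - a^T x = 5.0
  y^{k+1} = 2.5 + 0.1*5.0 = 3.0
Dual objective at y_2 = 3.0: reduced costs (5.0, -9.0), box minimizer x = (0.0, 5.0)
g(y_2) = b*y + (c1 - a1*y)*x1 + (c2 - a2*y)*x2 = 25*3.0 + 5.0*0.0 + (-9.0)*5.0 = 75.0 + 0.0 - 45.0 = 30.0


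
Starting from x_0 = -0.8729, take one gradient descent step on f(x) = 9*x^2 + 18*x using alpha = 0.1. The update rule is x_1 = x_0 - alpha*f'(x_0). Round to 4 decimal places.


We compute the gradient at x_0 and apply the update.
f'(x) = 18*x + 18
f'(-0.8729) = 18*-0.8729 + 18 = 2.2878
x_1 = -0.8729 - 0.1*2.2878 = -1.1017


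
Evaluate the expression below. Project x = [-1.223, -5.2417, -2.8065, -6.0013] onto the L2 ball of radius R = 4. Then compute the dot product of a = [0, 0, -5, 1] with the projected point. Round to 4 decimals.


Step 1: Compute ||x|| (intermediates to 6 decimals).
||x|| = sqrt((-1.223)^2 + (-5.2417)^2 + (-2.8065)^2 + (-6.0013)^2) = 8.535994
Step 2: Project.
Since ||x|| > R, scale = R/||x|| = 4/8.535994 = 0.468604, proj(x) = scale * x
proj(x) = [-0.573103, -2.456282, -1.315137, -2.812233]
Step 3: Dot product.
a^T * proj(x) = 0*(-0.573103) + 0*(-2.456282) - 5*(-1.315137) + 1*(-2.812233) = 3.7635


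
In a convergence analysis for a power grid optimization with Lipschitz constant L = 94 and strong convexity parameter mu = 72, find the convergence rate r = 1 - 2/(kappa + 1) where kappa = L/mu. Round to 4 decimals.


Step 1: Compute the condition number.
kappa = L/mu = 94/72 = 1.3056
Step 2: Compute the convergence rate.
r = 1 - 2/(kappa + 1) = 1 - 2*mu/(L + mu) = (L - mu)/(L + mu) = 22/166 = 0.1325


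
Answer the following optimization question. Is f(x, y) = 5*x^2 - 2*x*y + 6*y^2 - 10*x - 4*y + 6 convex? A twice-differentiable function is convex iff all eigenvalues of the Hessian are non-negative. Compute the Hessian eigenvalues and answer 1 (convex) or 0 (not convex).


The Hessian of f(x,y) = 5*x^2 - 2*x*y + 6*y^2 - 10*x - 4*y + 6 is:
H = [[10, -2], [-2, 12]]
Trace = 10 + 12 = 22
Determinant = 10*12 - (-2)^2 = 116
Discriminant = (22)^2 - 4*116 = 20.0
Eigenvalues: lambda_1 = 8.7639, lambda_2 = 13.2361
The function is convex.

1


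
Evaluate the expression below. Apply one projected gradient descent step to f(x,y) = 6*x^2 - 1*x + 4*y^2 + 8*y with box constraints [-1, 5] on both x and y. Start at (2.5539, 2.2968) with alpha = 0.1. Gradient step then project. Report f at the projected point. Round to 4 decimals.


Step 1: Compute gradient at (2.5539, 2.2968).
grad_x = 2*6*2.5539 - 1 = 29.6468
grad_y = 2*4*2.2968 + 8 = 26.3744
Step 2: Gradient step.
x_raw = 2.5539 - 0.1*29.6468 = -0.4108
y_raw = 2.2968 - 0.1*26.3744 = -0.3406
Step 3: Project onto [-1, 5].
x_proj = clip(-0.4108) = -0.4108
y_proj = clip(-0.3406) = -0.3406
Step 4: Evaluate f.
f(-0.4108, -0.3406) = -0.8378


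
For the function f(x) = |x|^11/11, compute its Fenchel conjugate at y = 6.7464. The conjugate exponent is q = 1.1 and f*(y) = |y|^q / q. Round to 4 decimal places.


The conjugate exponent q satisfies 1/p + 1/q = 1.
p = 11, so q = 11/(11 - 1) = 1.1
|y|^q = 6.7464^1.1 = 8.1654
f*(6.7464) = 8.1654 / 1.1 = 7.4231


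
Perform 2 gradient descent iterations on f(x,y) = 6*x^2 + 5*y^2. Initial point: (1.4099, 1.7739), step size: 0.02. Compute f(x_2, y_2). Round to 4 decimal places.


Gradient descent on f(x,y) = 6*x^2 + 5*y^2.
Starting point: (1.4099, 1.7739), alpha = 0.02
Step 1: grad_x = 2*6*1.4099 = 16.9188, grad_y = 2*5*1.7739 = 17.739
  x_1 = 1.4099 - 0.02*16.9188 = 1.0715
  y_1 = 1.7739 - 0.02*17.739 = 1.4191
Step 2: grad_x = 2*6*1.0715 = 12.8583, grad_y = 2*5*1.4191 = 14.1912
  x_2 = 1.0715 - 0.02*12.8583 = 0.8144
  y_2 = 1.4191 - 0.02*14.1912 = 1.1353
f(0.8144, 1.1353) = 6*0.8144^2 + 5*1.1353^2 = 10.4236


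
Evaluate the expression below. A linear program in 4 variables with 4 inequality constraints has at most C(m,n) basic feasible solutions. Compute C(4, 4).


Each vertex corresponds to some choice of n active constraints out of m, so the number of vertices is at most C(m, n) = m! / (n!(m-n)!).
m = 4, n = 4
Numerator: 4 * 3 * 2 * 1
Denominator: 4! = 24
C(4, 4) = 1


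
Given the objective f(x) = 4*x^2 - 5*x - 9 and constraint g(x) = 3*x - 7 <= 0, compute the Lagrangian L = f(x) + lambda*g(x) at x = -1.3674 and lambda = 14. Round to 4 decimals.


Step 1: Evaluate f(x).
f(-1.3674) = 4*(-1.3674)^2 - 5*(-1.3674) - 9 = 5.3161
Step 2: Evaluate g(x).
g(-1.3674) = 3*-1.3674 - 7 = -11.1022
Step 3: Compute Lagrangian.
L = 5.3161 + 14*-11.1022 = -150.1147


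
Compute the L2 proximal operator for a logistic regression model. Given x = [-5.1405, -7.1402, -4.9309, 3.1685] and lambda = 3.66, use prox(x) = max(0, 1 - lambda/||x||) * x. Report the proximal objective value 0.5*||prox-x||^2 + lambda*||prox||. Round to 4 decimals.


Step 1: Compute ||x||.
||x|| = 10.5717
Step 2: Compute scaling factor.
scale = max(0, 1 - 3.66/10.5717) = 0.6538
Step 3: prox(x) = [-3.3608, -4.6682, -3.2238, 2.0715]
||prox(x)|| = 6.9117
Step 4: Proximal objective.
0.5*||prox-x||^2 = 6.6978
lambda*||prox|| = 25.2968
Total = 31.9945


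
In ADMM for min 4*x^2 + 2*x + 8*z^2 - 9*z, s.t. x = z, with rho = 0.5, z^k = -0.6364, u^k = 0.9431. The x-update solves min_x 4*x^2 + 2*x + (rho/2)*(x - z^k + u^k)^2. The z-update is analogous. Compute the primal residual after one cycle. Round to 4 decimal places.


ADMM iteration with rho = 0.5, z^k = -0.6364, u^k = 0.9431
Step 1: x-update.
Minimize 4*x^2 + 2*x + (0.5/2)*(x + 0.6364 + 0.9431)^2
FOC: (2*4 + 0.5)*x = -2 + 0.5*(-0.6364 - 0.9431)
x^{k+1} = -0.3282
Step 2: z-update.
Minimize 8*z^2 - 9*z + (0.5/2)*(-0.3282 - z + 0.9431)^2
FOC: (2*8 + 0.5)*z = 9 + 0.5*(-0.3282 + 0.9431)
z^{k+1} = 0.5641
Step 3: u-update.
u^{k+1} = 0.9431 - 0.3282 - 0.5641 = 0.0508
Step 4: Primal residual = |-0.3282 - 0.5641| = 0.8923


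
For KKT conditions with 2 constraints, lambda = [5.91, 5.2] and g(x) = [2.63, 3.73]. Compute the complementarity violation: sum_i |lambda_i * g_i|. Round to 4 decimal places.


KKT complementary slackness check:
lambda_1 * g_1 = 5.91 * 2.63 = 15.5433
lambda_2 * g_2 = 5.2 * 3.73 = 19.396
Total violation = 15.5433 + 19.396 = 34.9393


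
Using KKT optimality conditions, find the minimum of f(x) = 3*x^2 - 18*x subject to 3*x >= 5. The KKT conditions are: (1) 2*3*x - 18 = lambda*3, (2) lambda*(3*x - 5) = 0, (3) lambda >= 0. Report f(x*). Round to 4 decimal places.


Step 1: Try lambda = 0 (constraint inactive).
Stationarity: 2*3*x - 18 = 0
x* = 18/(2*3) = 3.0
Check constraint: 3*3.0 = 9.0 >= 5 -- satisfied.
Step 2: Compute optimal value.
f(x*) = 3*3.0^2 - 18*3.0 = -27.0


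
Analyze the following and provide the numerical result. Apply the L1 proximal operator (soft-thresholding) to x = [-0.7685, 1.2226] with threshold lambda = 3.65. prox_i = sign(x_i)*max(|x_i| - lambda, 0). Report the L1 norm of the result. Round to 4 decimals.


Soft-thresholding with lambda = 3.65:
prox(-0.7685) = sign(-0.7685)*max(|-0.7685| - 3.65, 0) = 0.0
prox(1.2226) = sign(1.2226)*max(|1.2226| - 3.65, 0) = 0.0
prox(x) = [0.0, 0.0]
||prox(x)||_1 = 0.0 + 0.0 = 0.0


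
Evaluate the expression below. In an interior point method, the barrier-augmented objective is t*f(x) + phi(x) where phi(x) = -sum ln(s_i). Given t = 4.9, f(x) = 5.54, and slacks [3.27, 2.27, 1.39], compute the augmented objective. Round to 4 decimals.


Step 1: Compute log-barrier.
ln values: [1.1848, 0.8198, 0.3293]
phi = -(1.1848 + 0.8198 + 0.3293) = -2.3339
Step 2: Compute augmented objective.
t*f(x) = 4.9*5.54 = 27.146
Total = 27.146 - 2.3339 = 24.8121


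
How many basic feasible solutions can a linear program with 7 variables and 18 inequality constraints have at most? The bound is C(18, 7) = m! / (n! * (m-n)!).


Each vertex corresponds to some choice of n active constraints out of m, so the number of vertices is at most C(m, n) = m! / (n!(m-n)!).
m = 18, n = 7
Numerator: 18 * 17 * 16 * 15 * 14 * 13 * 12
Denominator: 7! = 5040
C(18, 7) = 31824


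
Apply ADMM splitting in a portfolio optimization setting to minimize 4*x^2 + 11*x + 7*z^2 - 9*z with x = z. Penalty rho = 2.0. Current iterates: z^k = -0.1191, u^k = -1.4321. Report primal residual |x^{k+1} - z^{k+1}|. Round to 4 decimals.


ADMM iteration with rho = 2.0, z^k = -0.1191, u^k = -1.4321
Step 1: x-update.
Minimize 4*x^2 + 11*x + (2.0/2)*(x + 0.1191 - 1.4321)^2
FOC: (2*4 + 2.0)*x = -11 + 2.0*(-0.1191 + 1.4321)
x^{k+1} = -0.8374
Step 2: z-update.
Minimize 7*z^2 - 9*z + (2.0/2)*(-0.8374 - z - 1.4321)^2
FOC: (2*7 + 2.0)*z = 9 + 2.0*(-0.8374 - 1.4321)
z^{k+1} = 0.2788
Step 3: u-update.
u^{k+1} = -1.4321 - 0.8374 - 0.2788 = -2.5483
Step 4: Primal residual = |-0.8374 - 0.2788| = 1.1162


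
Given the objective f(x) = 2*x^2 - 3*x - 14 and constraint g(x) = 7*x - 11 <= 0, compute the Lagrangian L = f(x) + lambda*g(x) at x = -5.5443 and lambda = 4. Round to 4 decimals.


Step 1: Evaluate f(x).
f(-5.5443) = 2*(-5.5443)^2 - 3*(-5.5443) - 14 = 64.1114
Step 2: Evaluate g(x).
g(-5.5443) = 7*-5.5443 - 11 = -49.8101
Step 3: Compute Lagrangian.
L = 64.1114 + 4*-49.8101 = -135.129


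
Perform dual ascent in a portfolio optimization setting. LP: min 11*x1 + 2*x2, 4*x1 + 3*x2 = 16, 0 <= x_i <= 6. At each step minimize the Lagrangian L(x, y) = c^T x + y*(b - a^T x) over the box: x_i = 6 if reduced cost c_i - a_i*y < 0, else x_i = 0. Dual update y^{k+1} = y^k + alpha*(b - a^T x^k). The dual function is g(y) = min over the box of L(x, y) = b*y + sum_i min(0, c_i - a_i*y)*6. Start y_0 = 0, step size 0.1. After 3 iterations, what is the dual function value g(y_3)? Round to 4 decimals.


Dual ascent for LP: min 11*x1 + 2*x2, 4*x1 + 3*x2 = 16, 0 <= x_i <= 6
Step 1: y^k = 0.0, reduced costs: (11.0, 2.0)
  x^k = (0.0, 0.0), subgradient = b - a^T x = 16.0
  y^{k+1} = 0.0 + 0.1*16.0 = 1.6
Step 2: y^k = 1.6, reduced costs: (4.6, -2.8)
  x^k = (0.0, 6.0), subgradient = b - a^T x = -2.0
  y^{k+1} = 1.6 + 0.1*-2.0 = 1.4
Step 3: y^k = 1.4, reduced costs: (5.4, -2.2)
  x^k = (0.0, 6.0), subgradient = b - a^T x = -2.0
  y^{k+1} = 1.4 + 0.1*-2.0 = 1.2
Dual objective at y_3 = 1.2: reduced costs (6.2, -1.6), box minimizer x = (0.0, 6.0)
g(y_3) = b*y + (c1 - a1*y)*x1 + (c2 - a2*y)*x2 = 16*1.2 + 6.2*0.0 + (-1.6)*6.0 = 19.2 + 0.0 - 9.6 = 9.6


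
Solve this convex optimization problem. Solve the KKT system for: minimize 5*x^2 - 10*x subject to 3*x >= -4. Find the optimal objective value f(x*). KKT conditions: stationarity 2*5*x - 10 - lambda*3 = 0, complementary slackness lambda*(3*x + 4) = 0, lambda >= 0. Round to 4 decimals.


Step 1: Try lambda = 0 (constraint inactive).
Stationarity: 2*5*x - 10 = 0
x* = 10/(2*5) = 1.0
Check constraint: 3*1.0 = 3.0 >= -4 -- satisfied.
Step 2: Compute optimal value.
f(x*) = 5*1.0^2 - 10*1.0 = -5.0


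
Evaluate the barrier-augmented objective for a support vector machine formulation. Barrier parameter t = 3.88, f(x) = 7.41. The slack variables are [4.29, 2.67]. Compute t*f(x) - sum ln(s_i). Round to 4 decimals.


Step 1: Compute log-barrier.
ln values: [1.4563, 0.9821]
phi = -(1.4563 + 0.9821) = -2.4384
Step 2: Compute augmented objective.
t*f(x) = 3.88*7.41 = 28.7508
Total = 28.7508 - 2.4384 = 26.3124


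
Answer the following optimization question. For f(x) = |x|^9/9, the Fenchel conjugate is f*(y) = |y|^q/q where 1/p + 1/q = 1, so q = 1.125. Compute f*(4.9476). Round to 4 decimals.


The conjugate exponent q satisfies 1/p + 1/q = 1.
p = 9, so q = 9/(9 - 1) = 1.125
|y|^q = 4.9476^1.125 = 6.0422
f*(4.9476) = 6.0422 / 1.125 = 5.3708


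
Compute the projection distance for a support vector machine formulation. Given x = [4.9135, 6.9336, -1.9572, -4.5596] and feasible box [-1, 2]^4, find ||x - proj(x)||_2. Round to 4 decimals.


Project each component onto [-1, 2].
clip(4.9135) = 2.0, clip(6.9336) = 2.0, clip(-1.9572) = -1.0, clip(-4.5596) = -1.0
Projection = [2.0, 2.0, -1.0, -1.0]
Squared diffs: [8.4885, 24.3404, 0.9162, 12.6708]
Distance = sqrt(46.4159) = 6.8129


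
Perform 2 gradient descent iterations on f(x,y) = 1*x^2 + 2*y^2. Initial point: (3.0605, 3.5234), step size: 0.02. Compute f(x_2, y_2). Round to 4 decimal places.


Gradient descent on f(x,y) = 1*x^2 + 2*y^2.
Starting point: (3.0605, 3.5234), alpha = 0.02
Step 1: grad_x = 2*1*3.0605 = 6.121, grad_y = 2*2*3.5234 = 14.0936
  x_1 = 3.0605 - 0.02*6.121 = 2.9381
  y_1 = 3.5234 - 0.02*14.0936 = 3.2415
Step 2: grad_x = 2*1*2.9381 = 5.8762, grad_y = 2*2*3.2415 = 12.9661
  x_2 = 2.9381 - 0.02*5.8762 = 2.8206
  y_2 = 3.2415 - 0.02*12.9661 = 2.9822
f(2.8206, 2.9822) = 1*2.8206^2 + 2*2.9822^2 = 25.7426


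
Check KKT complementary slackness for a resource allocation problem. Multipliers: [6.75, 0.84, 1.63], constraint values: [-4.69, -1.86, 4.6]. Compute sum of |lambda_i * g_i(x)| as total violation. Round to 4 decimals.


KKT complementary slackness check:
lambda_1 * g_1 = 6.75 * -4.69 = -31.6575
lambda_2 * g_2 = 0.84 * -1.86 = -1.5624
lambda_3 * g_3 = 1.63 * 4.6 = 7.498
Total violation = 31.6575 + 1.5624 + 7.498 = 40.7179


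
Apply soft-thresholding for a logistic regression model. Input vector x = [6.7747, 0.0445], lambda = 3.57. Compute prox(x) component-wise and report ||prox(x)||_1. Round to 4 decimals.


Soft-thresholding with lambda = 3.57:
prox(6.7747) = sign(6.7747)*max(|6.7747| - 3.57, 0) = 3.2047
prox(0.0445) = sign(0.0445)*max(|0.0445| - 3.57, 0) = 0.0
prox(x) = [3.2047, 0.0]
||prox(x)||_1 = 3.2047 + 0.0 = 3.2047


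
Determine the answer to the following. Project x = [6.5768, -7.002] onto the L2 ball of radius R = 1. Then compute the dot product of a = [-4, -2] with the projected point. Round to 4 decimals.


Step 1: Compute ||x|| (intermediates to 6 decimals).
||x|| = sqrt(6.5768^2 + (-7.002)^2) = 9.606368
Step 2: Project.
Since ||x|| > R, scale = R/||x|| = 1/9.606368 = 0.104098, proj(x) = scale * x
proj(x) = [0.684632, -0.728894]
Step 3: Dot product.
a^T * proj(x) = -4*0.684632 - 2*(-0.728894) = -1.2807


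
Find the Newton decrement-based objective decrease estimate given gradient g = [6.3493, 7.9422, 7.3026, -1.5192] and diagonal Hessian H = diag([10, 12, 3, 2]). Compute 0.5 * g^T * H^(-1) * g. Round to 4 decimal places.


Step 1: H is diagonal, so H^(-1) * g = [0.6349, 0.6619, 2.4342, -0.7596].
Step 2: g^T H^(-1) g = sum_i g_i^2 / H_ii
  = (6.3493)^2/10 + (7.9422)^2/12 + (7.3026)^2/3 + (-1.5192)^2/2
  = 4.0314 + 5.2565 + 17.776 + 1.154 = 28.2179
Step 3: Objective decrease = 0.5 * g^T H^(-1) g = 14.1089


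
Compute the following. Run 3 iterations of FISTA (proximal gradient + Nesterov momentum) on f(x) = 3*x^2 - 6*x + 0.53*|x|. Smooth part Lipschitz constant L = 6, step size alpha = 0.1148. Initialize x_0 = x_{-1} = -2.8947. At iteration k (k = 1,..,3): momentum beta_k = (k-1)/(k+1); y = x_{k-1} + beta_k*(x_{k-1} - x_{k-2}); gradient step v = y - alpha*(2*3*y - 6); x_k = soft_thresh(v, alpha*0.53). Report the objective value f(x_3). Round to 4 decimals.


FISTA on f(x) = 3*x^2 - 6*x + 0.53*|x|
L = 6, alpha = 0.1148
Iteration 1: beta = 0.0, y = -2.8947 + 0.0*(-2.8947 + 2.8947) = -2.8947
  grad(y) = -23.3682, v = y - alpha*grad = -0.212
  prox(v) = soft_thresh(-0.212, 0.0608) = -0.1512
Iteration 2: beta = 0.3333, y = -0.1512 + 0.3333*(-0.1512 + 2.8947) = 0.7633
  grad(y) = -1.4201, v = y - alpha*grad = 0.9263
  prox(v) = soft_thresh(0.9263, 0.0608) = 0.8655
Iteration 3: beta = 0.5, y = 0.8655 + 0.5*(0.8655 + 0.1512) = 1.3738
  grad(y) = 2.2431, v = y - alpha*grad = 1.1163
  prox(v) = soft_thresh(1.1163, 0.0608) = 1.0555
f(x_3) = 3*1.0555^2 - 6*1.0555 + 0.53*|1.0555| = -2.4313
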